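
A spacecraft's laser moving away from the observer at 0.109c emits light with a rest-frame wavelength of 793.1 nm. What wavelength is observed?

Relativistic Doppler for wavelength: λ' = λ₀ · √((1 + β)/(1 − β)).
λ' = 793.1 × √(1.1090/0.8910) = 793.1 × 1.11565 ≈ 884.8 nm.

884.8 nm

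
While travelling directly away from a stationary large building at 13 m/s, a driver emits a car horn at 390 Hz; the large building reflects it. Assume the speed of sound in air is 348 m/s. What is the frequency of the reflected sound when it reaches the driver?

The large building receives the sound from a moving source: f₁ = f₀ · v/(v + v_e) = 390 × 348/361 ≈ 376 Hz.
On the return leg the driver is a moving observer: f₂ = f₁ · (v − v_e)/v = 376 × 335/348 ≈ 362 Hz.

362 Hz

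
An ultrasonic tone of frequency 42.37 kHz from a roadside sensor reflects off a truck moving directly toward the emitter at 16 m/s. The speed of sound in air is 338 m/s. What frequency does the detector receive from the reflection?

46.6 kHz

The truck first receives the wave as a moving observer: f₁ = f₀ · (v + u)/v = 42.37 × (338 + 16)/338 ≈ 44.4 kHz.
The reflection then acts as a moving source: f₂ = f₁ · v/(v − u) ≈ 46.6 kHz.
Equivalently f₂ = f₀ · (v + u)/(v − u).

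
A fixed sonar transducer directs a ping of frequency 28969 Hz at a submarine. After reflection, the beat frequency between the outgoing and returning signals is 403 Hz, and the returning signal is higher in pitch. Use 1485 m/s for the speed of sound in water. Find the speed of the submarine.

Double Doppler shift off a moving reflector: f₂ = f₀ · (v + u)/(v − u) (u > 0 toward emitter).
Returning signal is higher, so f₂ = f₀ + Δf = 28969 + 403 = 29372 Hz.
Rearranging, u = v · (f₂ − f₀)/(f₂ + f₀) = 1485 × 403/58341 ≈ 10.3 m/s.
So the submarine is moving at 10.3 m/s toward the emitter.

10.3 m/s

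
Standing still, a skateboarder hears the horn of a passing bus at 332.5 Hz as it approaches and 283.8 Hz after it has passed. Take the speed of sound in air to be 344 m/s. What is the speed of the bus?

f₁/f₂ = (v + v_s)/(v − v_s), so v_s = v · (f₁ − f₂)/(f₁ + f₂).
v_s = 344 × (332.5 − 283.8)/(332.5 + 283.8) = 344 × 48.7/616.3 ≈ 27 m/s.

27 m/s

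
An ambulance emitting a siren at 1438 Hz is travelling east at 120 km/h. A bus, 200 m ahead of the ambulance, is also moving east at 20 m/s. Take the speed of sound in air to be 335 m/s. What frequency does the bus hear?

1502 Hz

120 km/h = 33.33 m/s.
The bus is ahead, so the ambulance is moving toward it while the bus is moving away from the ambulance.
With source approaching and observer receding, f' = f · (v − v_o)/(v − v_s).
f' = 1438 × (335 − 20)/(335 − 33.33) = 1438 × 315/301.67 ≈ 1502 Hz.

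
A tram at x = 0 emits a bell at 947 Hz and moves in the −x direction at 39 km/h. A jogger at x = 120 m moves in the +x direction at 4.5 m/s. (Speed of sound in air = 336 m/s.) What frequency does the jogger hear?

39 km/h = 10.83 m/s.
The observer lies on the +x side, so the source is heading away from the observer and the observer is heading away from the source.
General Doppler shift: f' = f · (v − v_o)/(v + v_s).
f' = 947 × (336 − 4.5)/(336 + 10.83) = 947 × 331.5/346.83 ≈ 905 Hz.

905 Hz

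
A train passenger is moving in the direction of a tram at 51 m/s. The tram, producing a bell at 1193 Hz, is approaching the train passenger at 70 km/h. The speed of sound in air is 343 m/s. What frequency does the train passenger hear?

70 km/h = 19.44 m/s.
General Doppler shift: f' = f · (v + v_o)/(v − v_s).
f' = 1193 × (343 + 51)/(343 − 19.44) = 1193 × 394/323.56 ≈ 1453 Hz.

1453 Hz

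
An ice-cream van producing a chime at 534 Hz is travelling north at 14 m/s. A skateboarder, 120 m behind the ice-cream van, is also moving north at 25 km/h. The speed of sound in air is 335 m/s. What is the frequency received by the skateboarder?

25 km/h = 6.944 m/s.
The skateboarder is behind, so the ice-cream van is moving away from it while the skateboarder is moving toward the ice-cream van.
General Doppler shift: f' = f · (v + v_o)/(v + v_s).
f' = 534 × (335 + 6.944)/(335 + 14) = 534 × 341.94/349 ≈ 523 Hz.

523 Hz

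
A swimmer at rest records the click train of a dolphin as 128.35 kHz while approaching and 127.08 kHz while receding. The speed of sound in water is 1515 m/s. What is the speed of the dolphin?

7.5 m/s

f₁/f₂ = (v + v_s)/(v − v_s), so v_s = v · (f₁ − f₂)/(f₁ + f₂).
v_s = 1515 × (128.35 − 127.08)/(128.35 + 127.08) = 1515 × 1.27/255.43 ≈ 7.5 m/s.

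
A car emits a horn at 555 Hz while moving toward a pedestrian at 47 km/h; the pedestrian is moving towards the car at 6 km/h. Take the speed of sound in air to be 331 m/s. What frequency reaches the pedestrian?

47 km/h = 13.06 m/s; 6 km/h = 1.667 m/s.
Both move, so f' = f · (v + v_o)/(v − v_s).
f' = 555 × (331 + 1.667)/(331 − 13.06) = 555 × 332.67/317.94 ≈ 581 Hz.

581 Hz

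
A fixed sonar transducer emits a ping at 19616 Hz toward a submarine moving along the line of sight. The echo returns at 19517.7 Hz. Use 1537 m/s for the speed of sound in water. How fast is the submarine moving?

3.9 m/s

Double Doppler shift off a moving reflector: f₂ = f₀ · (v + u)/(v − u) (u > 0 toward emitter).
Rearranging, u = v · (f₂ − f₀)/(f₂ + f₀) = 1537 × -98.3/39133.7 ≈ -3.9 m/s.
So the submarine is moving at 3.9 m/s away from the emitter.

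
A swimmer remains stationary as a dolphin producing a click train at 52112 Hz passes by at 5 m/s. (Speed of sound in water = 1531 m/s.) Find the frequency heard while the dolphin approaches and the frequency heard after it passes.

52283 Hz approaching; 51942 Hz receding

Approaching: f₁ = f · v/(v − v_s) = 52112 × 1531/1526 ≈ 52283 Hz.
Receding: f₂ = f · v/(v + v_s) = 52112 × 1531/1536 ≈ 51942 Hz.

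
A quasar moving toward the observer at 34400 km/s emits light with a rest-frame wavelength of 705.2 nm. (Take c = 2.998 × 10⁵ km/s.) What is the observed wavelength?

β = v/c = 34400/299800 = 0.1147.
Relativistic Doppler for wavelength: λ' = λ₀ · √((1 − β)/(1 + β)).
λ' = 705.2 × √(0.8853/1.1147) = 705.2 × 0.89114 ≈ 628.4 nm.

628.4 nm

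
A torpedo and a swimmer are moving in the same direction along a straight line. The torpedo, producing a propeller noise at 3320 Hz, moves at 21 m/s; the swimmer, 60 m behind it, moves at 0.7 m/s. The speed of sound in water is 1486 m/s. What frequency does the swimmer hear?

3275 Hz

The swimmer is behind, so the torpedo is moving away from it while the swimmer is moving toward the torpedo.
General Doppler shift: f' = f · (v + v_o)/(v + v_s).
f' = 3320 × (1486 + 0.7)/(1486 + 21) = 3320 × 1486.7/1507 ≈ 3275 Hz.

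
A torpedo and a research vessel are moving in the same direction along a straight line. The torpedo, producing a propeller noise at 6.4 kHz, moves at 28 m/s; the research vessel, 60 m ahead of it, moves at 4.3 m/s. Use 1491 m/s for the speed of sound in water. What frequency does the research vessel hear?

The research vessel is ahead, so the torpedo is moving toward it while the research vessel is moving away from the torpedo.
General Doppler shift: f' = f · (v − v_o)/(v − v_s).
f' = 6.4 × (1491 − 4.3)/(1491 − 28) = 6.4 × 1486.7/1463 ≈ 6.50 kHz.

6.50 kHz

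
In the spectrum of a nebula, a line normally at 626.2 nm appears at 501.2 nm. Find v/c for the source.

λ'/λ₀ = 0.8004 < 1 (blueshift), so the source is approaching.
λ'/λ₀ = √((1 − β)/(1 + β)) for an approaching source ⇒ β = (1 − r²)/(1 + r²) with r = λ'/λ₀.
β = (1 − 0.6406)/(1 + 0.6406) ≈ 0.219.

0.219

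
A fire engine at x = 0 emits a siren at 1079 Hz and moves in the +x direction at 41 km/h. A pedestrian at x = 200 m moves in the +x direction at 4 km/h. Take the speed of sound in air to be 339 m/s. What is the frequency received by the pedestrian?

1113 Hz

41 km/h = 11.39 m/s; 4 km/h = 1.111 m/s.
The observer lies on the +x side, so the source is heading toward the observer and the observer is heading away from the source.
With source approaching and observer receding, f' = f · (v − v_o)/(v − v_s).
f' = 1079 × (339 − 1.111)/(339 − 11.39) = 1079 × 337.89/327.61 ≈ 1113 Hz.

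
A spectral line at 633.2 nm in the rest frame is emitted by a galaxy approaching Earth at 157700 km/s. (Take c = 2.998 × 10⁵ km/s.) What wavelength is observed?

352.9 nm

β = v/c = 157700/299800 = 0.5260.
Relativistic Doppler for wavelength: λ' = λ₀ · √((1 − β)/(1 + β)).
λ' = 633.2 × √(0.4740/1.5260) = 633.2 × 0.55732 ≈ 352.9 nm.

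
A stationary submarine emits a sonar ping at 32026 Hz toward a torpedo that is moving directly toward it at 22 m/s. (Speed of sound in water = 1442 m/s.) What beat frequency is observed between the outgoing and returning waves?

The torpedo first receives the wave as a moving observer: f₁ = f₀ · (v + u)/v = 32026 × (1442 + 22)/1442 ≈ 32515 Hz.
The reflection then acts as a moving source: f₂ = f₁ · v/(v − u) ≈ 33018 Hz.
Beat frequency: |f₂ − f₀| = 2u·f₀/(v − u) = 2 × 22 × 32026/1420 ≈ 992 Hz.

992 Hz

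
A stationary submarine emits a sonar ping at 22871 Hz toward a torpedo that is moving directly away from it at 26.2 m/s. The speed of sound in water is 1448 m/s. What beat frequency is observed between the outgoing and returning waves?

813 Hz

The torpedo first receives the wave as a moving observer: f₁ = f₀ · (v − u)/v = 22871 × (1448 − 26.2)/1448 ≈ 22457 Hz.
On reflection it acts as a source moving away from the stationary detector: f₂ = f₁ · v/(v + u) = 22457 × 1448/1474.2 ≈ 22058 Hz.
Equivalently f₂ = f₀ · (v − u)/(v + u).
Beat frequency: |f₂ − f₀| = 2u·f₀/(v + u) = 2 × 26.2 × 22871/1474.2 ≈ 813 Hz.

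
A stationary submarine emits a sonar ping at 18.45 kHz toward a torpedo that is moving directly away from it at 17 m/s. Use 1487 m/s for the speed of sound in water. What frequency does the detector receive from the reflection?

The torpedo first receives the wave as a moving observer: f₁ = f₀ · (v − u)/v = 18.45 × (1487 − 17)/1487 ≈ 18.24 kHz.
The reflection then acts as a moving source: f₂ = f₁ · v/(v + u) ≈ 18.03 kHz.
Equivalently f₂ = f₀ · (v − u)/(v + u).

18.03 kHz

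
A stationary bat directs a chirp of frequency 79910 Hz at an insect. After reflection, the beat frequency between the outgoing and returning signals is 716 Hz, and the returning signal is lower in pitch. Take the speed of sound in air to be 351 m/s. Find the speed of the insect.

Double Doppler shift off a moving reflector: f₂ = f₀ · (v + u)/(v − u) (u > 0 toward emitter).
Returning signal is lower, so f₂ = f₀ − Δf = 79910 − 716 = 79194 Hz.
Rearranging, u = v · (f₂ − f₀)/(f₂ + f₀) = 351 × -716/159104 ≈ -1.58 m/s.
So the insect is moving at 1.58 m/s away from the emitter.

1.58 m/s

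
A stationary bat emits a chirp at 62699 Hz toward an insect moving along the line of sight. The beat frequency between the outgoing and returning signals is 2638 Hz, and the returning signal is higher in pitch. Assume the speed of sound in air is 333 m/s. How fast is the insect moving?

Double Doppler shift off a moving reflector: f₂ = f₀ · (v + u)/(v − u) (u > 0 toward emitter).
Returning signal is higher, so f₂ = f₀ + Δf = 62699 + 2638 = 65337 Hz.
Rearranging, u = v · (f₂ − f₀)/(f₂ + f₀) = 333 × 2638/128036 ≈ 6.9 m/s.
So the insect is moving at 6.9 m/s toward the emitter.

6.9 m/s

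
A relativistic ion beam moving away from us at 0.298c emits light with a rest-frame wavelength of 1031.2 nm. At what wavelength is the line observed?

Relativistic Doppler for wavelength: λ' = λ₀ · √((1 + β)/(1 − β)).
λ' = 1031.2 × √(1.2980/0.7020) = 1031.2 × 1.35978 ≈ 1402.2 nm.

1402.2 nm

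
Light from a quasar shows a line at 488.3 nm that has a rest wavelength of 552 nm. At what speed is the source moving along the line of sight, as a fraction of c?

0.122c

λ'/λ₀ = 0.8846 < 1 (blueshift), so the source is approaching.
λ'/λ₀ = √((1 − β)/(1 + β)) for an approaching source ⇒ β = (1 − r²)/(1 + r²) with r = λ'/λ₀.
β = (1 − 0.7825)/(1 + 0.7825) ≈ 0.122.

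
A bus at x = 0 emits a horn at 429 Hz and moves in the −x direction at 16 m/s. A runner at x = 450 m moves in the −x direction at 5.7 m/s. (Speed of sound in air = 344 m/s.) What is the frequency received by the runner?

417 Hz

The observer lies on the +x side, so the source is heading away from the observer and the observer is heading toward the source.
General Doppler shift: f' = f · (v + v_o)/(v + v_s).
f' = 429 × (344 + 5.7)/(344 + 16) = 429 × 349.7/360 ≈ 417 Hz.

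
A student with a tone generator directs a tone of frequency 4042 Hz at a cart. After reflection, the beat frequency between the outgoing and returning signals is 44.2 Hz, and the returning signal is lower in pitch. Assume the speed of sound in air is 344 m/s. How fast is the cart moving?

Double Doppler shift off a moving reflector: f₂ = f₀ · (v + u)/(v − u) (u > 0 toward emitter).
Returning signal is lower, so f₂ = f₀ − Δf = 4042 − 44.2 = 3997.8 Hz.
Rearranging, u = v · (f₂ − f₀)/(f₂ + f₀) = 344 × -44.2/8039.8 ≈ -1.89 m/s.
So the cart is moving at 1.89 m/s away from the emitter.

1.89 m/s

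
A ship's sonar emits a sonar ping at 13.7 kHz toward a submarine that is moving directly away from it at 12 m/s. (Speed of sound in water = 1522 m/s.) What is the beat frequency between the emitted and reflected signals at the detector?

214 Hz

The submarine first receives the wave as a moving observer: f₁ = f₀ · (v − u)/v = 13.7 × (1522 − 12)/1522 ≈ 13.592 kHz.
On reflection it acts as a source moving away from the stationary detector: f₂ = f₁ · v/(v + u) = 13.592 × 1522/1534 ≈ 13.486 kHz.
Beat frequency (with f₀ = 13700 Hz): |f₂ − f₀| = 2u·f₀/(v + u) = 2 × 12 × 13700/1534 ≈ 214 Hz.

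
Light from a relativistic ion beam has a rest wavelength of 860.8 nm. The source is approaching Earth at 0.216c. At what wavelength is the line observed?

Relativistic Doppler for wavelength: λ' = λ₀ · √((1 − β)/(1 + β)).
λ' = 860.8 × √(0.7840/1.2160) = 860.8 × 0.80296 ≈ 691.2 nm.

691.2 nm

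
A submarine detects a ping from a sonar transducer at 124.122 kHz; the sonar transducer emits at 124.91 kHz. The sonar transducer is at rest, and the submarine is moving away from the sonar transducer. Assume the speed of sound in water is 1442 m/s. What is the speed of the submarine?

9.1 m/s

f' = f · (v − v_o)/v ⇒ v_o = v · |f'/f − 1|.
v_o = 1442 × |124.122/124.91 − 1| = 1442 × 0.006309 ≈ 9.1 m/s.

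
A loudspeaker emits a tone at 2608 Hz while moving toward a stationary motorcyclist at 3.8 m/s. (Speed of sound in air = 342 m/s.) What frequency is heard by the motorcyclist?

2637 Hz

Only the source moves, toward the listener, so f' = f · v/(v − v_s).
f' = 2608 × 342/(342 − 3.8) = 2608 × 342/338.2 ≈ 2637 Hz.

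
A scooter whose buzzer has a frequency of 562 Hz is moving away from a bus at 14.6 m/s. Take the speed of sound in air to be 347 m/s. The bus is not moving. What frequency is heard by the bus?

With the source moving away from a stationary observer, f' = f · v/(v + v_s).
f' = 562 × 347/(347 + 14.6) = 562 × 347/361.6 ≈ 539 Hz.

539 Hz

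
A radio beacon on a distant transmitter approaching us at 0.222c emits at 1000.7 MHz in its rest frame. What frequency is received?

Relativistic Doppler for frequency: f' = f₀ · √((1 + β)/(1 − β)).
f' = 1000.7 × √(1.2220/0.7780) = 1000.7 × 1.25327 ≈ 1254.2 MHz.

1254.2 MHz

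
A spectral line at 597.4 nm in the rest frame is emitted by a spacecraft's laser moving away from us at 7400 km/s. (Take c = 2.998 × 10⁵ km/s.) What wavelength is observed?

612.3 nm

β = v/c = 7400/299800 = 0.0247.
Relativistic Doppler for wavelength: λ' = λ₀ · √((1 + β)/(1 − β)).
λ' = 597.4 × √(1.0247/0.9753) = 597.4 × 1.02500 ≈ 612.3 nm.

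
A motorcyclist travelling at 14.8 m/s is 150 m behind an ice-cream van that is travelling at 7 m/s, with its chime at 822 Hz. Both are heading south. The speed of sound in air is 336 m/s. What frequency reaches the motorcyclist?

The motorcyclist is behind, so the ice-cream van is moving away from it while the motorcyclist is moving toward the ice-cream van.
With source receding and observer approaching, f' = f · (v + v_o)/(v + v_s).
f' = 822 × (336 + 14.8)/(336 + 7) = 822 × 350.8/343 ≈ 841 Hz.

841 Hz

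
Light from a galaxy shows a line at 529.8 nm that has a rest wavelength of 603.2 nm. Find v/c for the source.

0.129

λ'/λ₀ = 0.8783 < 1 (blueshift), so the source is approaching.
λ'/λ₀ = √((1 − β)/(1 + β)) for an approaching source ⇒ β = (1 − r²)/(1 + r²) with r = λ'/λ₀.
β = (1 − 0.7714)/(1 + 0.7714) ≈ 0.129.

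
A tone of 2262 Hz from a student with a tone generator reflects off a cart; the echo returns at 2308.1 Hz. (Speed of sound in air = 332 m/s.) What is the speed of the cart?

3.3 m/s

Double Doppler shift off a moving reflector: f₂ = f₀ · (v + u)/(v − u) (u > 0 toward emitter).
Rearranging, u = v · (f₂ − f₀)/(f₂ + f₀) = 332 × 46.1/4570.1 ≈ 3.3 m/s.
So the cart is moving at 3.3 m/s toward the emitter.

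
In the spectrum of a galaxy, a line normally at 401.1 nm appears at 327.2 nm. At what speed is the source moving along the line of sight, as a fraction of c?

λ'/λ₀ = 0.8158 < 1 (blueshift), so the source is approaching.
λ'/λ₀ = √((1 − β)/(1 + β)) for an approaching source ⇒ β = (1 − r²)/(1 + r²) with r = λ'/λ₀.
β = (1 − 0.6655)/(1 + 0.6655) ≈ 0.201.

0.201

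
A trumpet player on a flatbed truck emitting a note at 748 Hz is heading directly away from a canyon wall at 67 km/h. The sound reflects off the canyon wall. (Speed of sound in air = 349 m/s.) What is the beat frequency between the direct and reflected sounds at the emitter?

76 Hz

67 km/h = 18.61 m/s.
The canyon wall receives the sound from a moving source: f₁ = f₀ · v/(v + v_e) = 748 × 349/367.61 ≈ 710.1 Hz.
On the return leg the trumpet player on a flatbed truck is a moving observer: f₂ = f₁ · (v − v_e)/v = 710.1 × 330.39/349 ≈ 672.3 Hz.
Equivalently f₂ = f₀ · (v − v_e)/(v + v_e).
Beat against the emitted tone: |f₂ − f₀| = 2v_e·f₀/(v + v_e) = 2 × 18.61 × 748/367.61 ≈ 76 Hz.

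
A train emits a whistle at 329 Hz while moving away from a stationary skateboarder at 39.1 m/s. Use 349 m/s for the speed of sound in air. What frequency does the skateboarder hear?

Moving source, stationary observer: f' = f · v/(v + v_s) since the source is receding.
f' = 329 × 349/(349 + 39.1) = 329 × 349/388.1 ≈ 296 Hz.

296 Hz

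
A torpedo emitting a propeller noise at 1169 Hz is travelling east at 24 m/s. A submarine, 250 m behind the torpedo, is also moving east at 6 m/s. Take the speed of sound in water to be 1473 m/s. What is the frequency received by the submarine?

1155 Hz

The submarine is behind, so the torpedo is moving away from it while the submarine is moving toward the torpedo.
With source receding and observer approaching, f' = f · (v + v_o)/(v + v_s).
f' = 1169 × (1473 + 6)/(1473 + 24) = 1169 × 1479/1497 ≈ 1155 Hz.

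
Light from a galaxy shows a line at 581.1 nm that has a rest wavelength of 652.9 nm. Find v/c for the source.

λ'/λ₀ = 0.8900 < 1 (blueshift), so the source is approaching.
λ'/λ₀ = √((1 − β)/(1 + β)) for an approaching source ⇒ β = (1 − r²)/(1 + r²) with r = λ'/λ₀.
β = (1 − 0.7922)/(1 + 0.7922) ≈ 0.116.

0.116c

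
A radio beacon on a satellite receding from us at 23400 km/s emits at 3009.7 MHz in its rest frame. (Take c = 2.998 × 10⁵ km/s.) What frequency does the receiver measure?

2783.3 MHz

β = v/c = 23400/299800 = 0.0781.
Relativistic Doppler for frequency: f' = f₀ · √((1 − β)/(1 + β)).
f' = 3009.7 × √(0.9219/1.0781) = 3009.7 × 0.92477 ≈ 2783.3 MHz.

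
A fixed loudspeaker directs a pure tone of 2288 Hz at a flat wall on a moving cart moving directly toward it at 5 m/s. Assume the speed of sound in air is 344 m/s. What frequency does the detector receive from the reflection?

2355 Hz

The flat wall on a moving cart first receives the wave as a moving observer: f₁ = f₀ · (v + u)/v = 2288 × (344 + 5)/344 ≈ 2321 Hz.
On reflection it acts as a source moving toward the stationary detector: f₂ = f₁ · v/(v − u) = 2321 × 344/339 ≈ 2355 Hz.
Equivalently f₂ = f₀ · (v + u)/(v − u).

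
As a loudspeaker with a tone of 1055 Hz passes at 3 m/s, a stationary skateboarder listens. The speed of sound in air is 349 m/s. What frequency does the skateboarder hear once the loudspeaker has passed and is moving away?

Receding: f₂ = f · v/(v + v_s) = 1055 × 349/352 ≈ 1046 Hz.

1046 Hz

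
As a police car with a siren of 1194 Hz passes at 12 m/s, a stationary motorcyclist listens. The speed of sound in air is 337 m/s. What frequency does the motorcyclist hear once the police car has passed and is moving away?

1153 Hz

Receding: f₂ = f · v/(v + v_s) = 1194 × 337/349 ≈ 1153 Hz.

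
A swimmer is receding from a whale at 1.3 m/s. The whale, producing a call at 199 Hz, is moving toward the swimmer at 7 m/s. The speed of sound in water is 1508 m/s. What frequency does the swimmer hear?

Both move, so f' = f · (v − v_o)/(v − v_s).
f' = 199 × (1508 − 1.3)/(1508 − 7) = 199 × 1506.7/1501 ≈ 200 Hz.

200 Hz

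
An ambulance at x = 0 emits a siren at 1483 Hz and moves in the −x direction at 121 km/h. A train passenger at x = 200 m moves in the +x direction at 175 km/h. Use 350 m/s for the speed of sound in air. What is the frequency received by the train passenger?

1165 Hz

121 km/h = 33.61 m/s; 175 km/h = 48.61 m/s.
The observer lies on the +x side, so the source is heading away from the observer and the observer is heading away from the source.
Both move, so f' = f · (v − v_o)/(v + v_s).
f' = 1483 × (350 − 48.61)/(350 + 33.61) = 1483 × 301.39/383.61 ≈ 1165 Hz.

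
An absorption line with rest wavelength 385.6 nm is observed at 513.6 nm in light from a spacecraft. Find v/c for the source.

λ'/λ₀ = 1.3320 > 1 (redshift), so the source is receding.
λ'/λ₀ = √((1 + β)/(1 − β)) for a receding source ⇒ β = (r² − 1)/(r² + 1) with r = λ'/λ₀.
β = (1.7741 − 1)/(1.7741 + 1) ≈ 0.279.

0.279c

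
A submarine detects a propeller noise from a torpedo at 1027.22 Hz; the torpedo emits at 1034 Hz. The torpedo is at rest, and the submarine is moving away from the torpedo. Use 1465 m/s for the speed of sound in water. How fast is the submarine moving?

9.6 m/s

f' = f · (v − v_o)/v ⇒ v_o = v · |f'/f − 1|.
v_o = 1465 × |1027.22/1034 − 1| = 1465 × 0.006557 ≈ 9.6 m/s.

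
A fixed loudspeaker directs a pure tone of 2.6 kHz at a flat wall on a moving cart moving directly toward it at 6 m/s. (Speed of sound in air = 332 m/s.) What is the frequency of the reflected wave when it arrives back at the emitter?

The flat wall on a moving cart first receives the wave as a moving observer: f₁ = f₀ · (v + u)/v = 2.6 × (332 + 6)/332 ≈ 2.65 kHz.
On reflection it acts as a source moving toward the stationary detector: f₂ = f₁ · v/(v − u) = 2.65 × 332/326 ≈ 2.70 kHz.
Equivalently f₂ = f₀ · (v + u)/(v − u).

2.70 kHz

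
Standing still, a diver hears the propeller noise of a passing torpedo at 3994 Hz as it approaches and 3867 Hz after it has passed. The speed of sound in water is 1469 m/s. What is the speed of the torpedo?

f₁/f₂ = (v + v_s)/(v − v_s), so v_s = v · (f₁ − f₂)/(f₁ + f₂).
v_s = 1469 × (3994 − 3867)/(3994 + 3867) = 1469 × 127/7861 ≈ 23.7 m/s.

23.7 m/s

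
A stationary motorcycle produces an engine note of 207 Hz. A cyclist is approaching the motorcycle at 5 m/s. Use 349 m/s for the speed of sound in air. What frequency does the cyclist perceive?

210 Hz

Moving observer, stationary source: f' = f · (v + v_o)/v.
f' = 207 × (349 + 5)/349 = 207 × 354/349 ≈ 210 Hz.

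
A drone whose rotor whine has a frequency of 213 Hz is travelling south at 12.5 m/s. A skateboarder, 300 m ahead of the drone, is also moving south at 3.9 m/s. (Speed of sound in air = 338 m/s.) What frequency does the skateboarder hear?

219 Hz

The skateboarder is ahead, so the drone is moving toward it while the skateboarder is moving away from the drone.
General Doppler shift: f' = f · (v − v_o)/(v − v_s).
f' = 213 × (338 − 3.9)/(338 − 12.5) = 213 × 334.1/325.5 ≈ 219 Hz.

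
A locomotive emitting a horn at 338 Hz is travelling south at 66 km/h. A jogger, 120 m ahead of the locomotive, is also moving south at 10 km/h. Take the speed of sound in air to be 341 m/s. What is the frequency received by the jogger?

66 km/h = 18.33 m/s; 10 km/h = 2.778 m/s.
The jogger is ahead, so the locomotive is moving toward it while the jogger is moving away from the locomotive.
With source approaching and observer receding, f' = f · (v − v_o)/(v − v_s).
f' = 338 × (341 − 2.778)/(341 − 18.33) = 338 × 338.22/322.67 ≈ 354 Hz.

354 Hz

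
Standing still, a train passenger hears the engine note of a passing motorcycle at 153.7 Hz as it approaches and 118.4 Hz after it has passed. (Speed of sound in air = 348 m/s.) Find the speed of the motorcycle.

f₁/f₂ = (v + v_s)/(v − v_s), so v_s = v · (f₁ − f₂)/(f₁ + f₂).
v_s = 348 × (153.7 − 118.4)/(153.7 + 118.4) = 348 × 35.3/272.1 ≈ 45 m/s.

45 m/s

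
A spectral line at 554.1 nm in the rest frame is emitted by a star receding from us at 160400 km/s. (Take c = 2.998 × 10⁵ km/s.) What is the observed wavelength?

β = v/c = 160400/299800 = 0.5350.
Relativistic Doppler for wavelength: λ' = λ₀ · √((1 + β)/(1 − β)).
λ' = 554.1 × √(1.5350/0.4650) = 554.1 × 1.81695 ≈ 1006.8 nm.

1006.8 nm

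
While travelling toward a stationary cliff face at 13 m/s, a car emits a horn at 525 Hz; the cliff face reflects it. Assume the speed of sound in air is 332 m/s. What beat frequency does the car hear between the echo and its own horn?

The cliff face receives the sound from a moving source: f₁ = f₀ · v/(v − v_e) = 525 × 332/319 ≈ 546.4 Hz.
On the return leg the car is a moving observer: f₂ = f₁ · (v + v_e)/v = 546.4 × 345/332 ≈ 567.8 Hz.
Beat against the emitted tone: |f₂ − f₀| = 2v_e·f₀/(v − v_e) = 2 × 13 × 525/319 ≈ 42.8 Hz.

42.8 Hz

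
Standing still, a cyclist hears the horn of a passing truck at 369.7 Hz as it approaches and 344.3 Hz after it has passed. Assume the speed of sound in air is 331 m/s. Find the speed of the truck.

11.8 m/s

f₁/f₂ = (v + v_s)/(v − v_s), so v_s = v · (f₁ − f₂)/(f₁ + f₂).
v_s = 331 × (369.7 − 344.3)/(369.7 + 344.3) = 331 × 25.4/714.0 ≈ 11.8 m/s.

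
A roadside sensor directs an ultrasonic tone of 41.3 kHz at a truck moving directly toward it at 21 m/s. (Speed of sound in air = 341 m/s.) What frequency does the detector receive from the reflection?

At the truck (a moving observer), f₁ = f₀ · (v + u)/v = 41.3 × 362/341 ≈ 43.8 kHz.
On reflection it acts as a source moving toward the stationary detector: f₂ = f₁ · v/(v − u) = 43.8 × 341/320 ≈ 46.7 kHz.
Equivalently f₂ = f₀ · (v + u)/(v − u).

46.7 kHz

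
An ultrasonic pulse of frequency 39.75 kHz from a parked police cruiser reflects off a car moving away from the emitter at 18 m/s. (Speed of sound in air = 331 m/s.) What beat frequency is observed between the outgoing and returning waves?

The car first receives the wave as a moving observer: f₁ = f₀ · (v − u)/v = 39.75 × (331 − 18)/331 ≈ 37.59 kHz.
On reflection it acts as a source moving away from the stationary detector: f₂ = f₁ · v/(v + u) = 37.59 × 331/349 ≈ 35.65 kHz.
Equivalently f₂ = f₀ · (v − u)/(v + u).
Beat frequency (with f₀ = 39750 Hz): |f₂ − f₀| = 2u·f₀/(v + u) = 2 × 18 × 39750/349 ≈ 4100 Hz.

4100 Hz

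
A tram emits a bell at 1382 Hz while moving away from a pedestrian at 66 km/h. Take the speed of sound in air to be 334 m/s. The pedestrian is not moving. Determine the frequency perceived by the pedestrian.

66 km/h = 18.33 m/s.
With the source moving away from a stationary observer, f' = f · v/(v + v_s).
f' = 1382 × 334/(334 + 18.33) = 1382 × 334/352.3 ≈ 1310 Hz.

1310 Hz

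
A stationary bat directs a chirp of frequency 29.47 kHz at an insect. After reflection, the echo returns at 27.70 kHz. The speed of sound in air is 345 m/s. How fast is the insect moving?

10.7 m/s

Double Doppler shift off a moving reflector: f₂ = f₀ · (v + u)/(v − u) (u > 0 toward emitter).
Rearranging, u = v · (f₂ − f₀)/(f₂ + f₀) = 345 × -1.77/57.17 ≈ -10.7 m/s.
So the insect is moving at 10.7 m/s away from the emitter.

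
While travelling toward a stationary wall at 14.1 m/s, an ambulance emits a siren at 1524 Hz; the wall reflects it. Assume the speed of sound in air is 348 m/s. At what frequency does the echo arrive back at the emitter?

The wall receives the sound from a moving source: f₁ = f₀ · v/(v − v_e) = 1524 × 348/333.9 ≈ 1588 Hz.
On the return leg the ambulance is a moving observer: f₂ = f₁ · (v + v_e)/v = 1588 × 362.1/348 ≈ 1653 Hz.
Equivalently f₂ = f₀ · (v + v_e)/(v − v_e).

1653 Hz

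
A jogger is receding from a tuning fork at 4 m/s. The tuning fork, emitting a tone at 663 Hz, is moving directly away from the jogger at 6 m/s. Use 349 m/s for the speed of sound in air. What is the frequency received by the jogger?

644 Hz

Both move, so f' = f · (v − v_o)/(v + v_s).
f' = 663 × (349 − 4)/(349 + 6) = 663 × 345/355 ≈ 644 Hz.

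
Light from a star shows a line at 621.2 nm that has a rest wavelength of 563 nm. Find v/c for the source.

0.098c

λ'/λ₀ = 1.1034 > 1 (redshift), so the source is receding.
λ'/λ₀ = √((1 + β)/(1 − β)) for a receding source ⇒ β = (r² − 1)/(r² + 1) with r = λ'/λ₀.
β = (1.2174 − 1)/(1.2174 + 1) ≈ 0.098.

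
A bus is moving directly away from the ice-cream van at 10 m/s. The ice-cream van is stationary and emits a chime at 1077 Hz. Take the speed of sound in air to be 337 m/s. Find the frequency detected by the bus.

1045 Hz

Moving observer, stationary source: f' = f · (v − v_o)/v.
f' = 1077 × (337 − 10)/337 = 1077 × 327/337 ≈ 1045 Hz.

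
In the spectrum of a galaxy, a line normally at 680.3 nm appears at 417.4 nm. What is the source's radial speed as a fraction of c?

0.453

λ'/λ₀ = 0.6136 < 1 (blueshift), so the source is approaching.
λ'/λ₀ = √((1 − β)/(1 + β)) for an approaching source ⇒ β = (1 − r²)/(1 + r²) with r = λ'/λ₀.
β = (1 − 0.3764)/(1 + 0.3764) ≈ 0.453.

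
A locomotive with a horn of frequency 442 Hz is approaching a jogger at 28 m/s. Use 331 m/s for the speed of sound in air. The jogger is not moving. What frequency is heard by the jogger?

Only the source moves, toward the listener, so f' = f · v/(v − v_s).
f' = 442 × 331/(331 − 28) = 442 × 331/303 ≈ 483 Hz.

483 Hz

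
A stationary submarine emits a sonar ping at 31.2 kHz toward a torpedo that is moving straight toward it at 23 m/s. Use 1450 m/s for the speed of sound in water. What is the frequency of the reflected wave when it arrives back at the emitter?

The torpedo first receives the wave as a moving observer: f₁ = f₀ · (v + u)/v = 31.2 × (1450 + 23)/1450 ≈ 31.7 kHz.
The reflection then acts as a moving source: f₂ = f₁ · v/(v − u) ≈ 32.2 kHz.
Equivalently f₂ = f₀ · (v + u)/(v − u).

32.2 kHz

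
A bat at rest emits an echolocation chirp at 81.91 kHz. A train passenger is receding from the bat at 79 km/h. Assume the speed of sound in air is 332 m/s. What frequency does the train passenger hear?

79 km/h = 21.94 m/s.
Only the observer moves, away from the source, so f' = f · (v − v_o)/v.
f' = 81.91 × (332 − 21.94)/332 = 81.91 × 310.06/332 ≈ 76.5 kHz.

76.5 kHz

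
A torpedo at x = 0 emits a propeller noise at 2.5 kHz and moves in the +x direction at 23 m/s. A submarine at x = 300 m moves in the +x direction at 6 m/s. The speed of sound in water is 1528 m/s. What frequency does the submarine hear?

The observer lies on the +x side, so the source is heading toward the observer and the observer is heading away from the source.
General Doppler shift: f' = f · (v − v_o)/(v − v_s).
f' = 2.5 × (1528 − 6)/(1528 − 23) = 2.5 × 1522/1505 ≈ 2.53 kHz.

2.53 kHz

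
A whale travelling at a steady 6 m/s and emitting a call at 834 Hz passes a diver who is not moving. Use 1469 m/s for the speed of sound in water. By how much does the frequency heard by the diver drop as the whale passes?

Approaching: f₁ = f · v/(v − v_s) = 834 × 1469/1463 ≈ 837.42 Hz.
Receding: f₂ = f · v/(v + v_s) = 834 × 1469/1475 ≈ 830.61 Hz.
Drop: f₁ − f₂ = 2f·v·v_s/(v² − v_s²) = 2 × 834 × 1469 × 6/(1469² − 6²) ≈ 6.81 Hz.

6.81 Hz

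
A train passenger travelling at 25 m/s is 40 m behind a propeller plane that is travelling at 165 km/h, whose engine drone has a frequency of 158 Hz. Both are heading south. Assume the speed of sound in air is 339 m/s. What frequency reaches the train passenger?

149 Hz

165 km/h = 45.83 m/s.
The train passenger is behind, so the propeller plane is moving away from it while the train passenger is moving toward the propeller plane.
With source receding and observer approaching, f' = f · (v + v_o)/(v + v_s).
f' = 158 × (339 + 25)/(339 + 45.83) = 158 × 364/384.83 ≈ 149 Hz.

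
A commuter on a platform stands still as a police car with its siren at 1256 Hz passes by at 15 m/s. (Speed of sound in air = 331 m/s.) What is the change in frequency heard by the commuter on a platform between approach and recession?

114 Hz

Approaching: f₁ = f · v/(v − v_s) = 1256 × 331/316 ≈ 1316 Hz.
Receding: f₂ = f · v/(v + v_s) = 1256 × 331/346 ≈ 1202 Hz.
Drop: f₁ − f₂ = 2f·v·v_s/(v² − v_s²) = 2 × 1256 × 331 × 15/(331² − 15²) ≈ 114 Hz.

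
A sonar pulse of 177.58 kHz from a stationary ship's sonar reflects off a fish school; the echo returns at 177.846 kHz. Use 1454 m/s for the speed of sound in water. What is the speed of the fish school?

Double Doppler shift off a moving reflector: f₂ = f₀ · (v + u)/(v − u) (u > 0 toward emitter).
Rearranging, u = v · (f₂ − f₀)/(f₂ + f₀) = 1454 × 0.266/355.426 ≈ 1.09 m/s.
So the fish school is moving at 1.09 m/s toward the emitter.

1.09 m/s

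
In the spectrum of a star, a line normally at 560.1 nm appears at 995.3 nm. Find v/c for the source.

λ'/λ₀ = 1.7770 > 1 (redshift), so the source is receding.
λ'/λ₀ = √((1 + β)/(1 − β)) for a receding source ⇒ β = (r² − 1)/(r² + 1) with r = λ'/λ₀.
β = (3.1577 − 1)/(3.1577 + 1) ≈ 0.519.

0.519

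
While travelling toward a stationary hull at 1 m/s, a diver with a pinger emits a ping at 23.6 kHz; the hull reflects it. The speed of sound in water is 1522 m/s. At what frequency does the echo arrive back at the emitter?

23.6 kHz

The hull receives the sound from a moving source: f₁ = f₀ · v/(v − v_e) = 23.6 × 1522/1521 ≈ 23.6 kHz.
On the return leg the diver with a pinger is a moving observer: f₂ = f₁ · (v + v_e)/v = 23.6 × 1523/1522 ≈ 23.6 kHz.
Equivalently f₂ = f₀ · (v + v_e)/(v − v_e).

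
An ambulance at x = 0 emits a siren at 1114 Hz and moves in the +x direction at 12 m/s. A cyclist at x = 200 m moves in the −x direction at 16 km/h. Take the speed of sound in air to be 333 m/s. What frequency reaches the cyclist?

1171 Hz

16 km/h = 4.444 m/s.
The observer lies on the +x side, so the source is heading toward the observer and the observer is heading toward the source.
With source approaching and observer approaching, f' = f · (v + v_o)/(v − v_s).
f' = 1114 × (333 + 4.444)/(333 − 12) = 1114 × 337.44/321 ≈ 1171 Hz.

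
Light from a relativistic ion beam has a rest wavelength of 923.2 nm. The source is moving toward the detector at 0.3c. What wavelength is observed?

Relativistic Doppler for wavelength: λ' = λ₀ · √((1 − β)/(1 + β)).
λ' = 923.2 × √(0.7000/1.3000) = 923.2 × 0.73380 ≈ 677.4 nm.

677.4 nm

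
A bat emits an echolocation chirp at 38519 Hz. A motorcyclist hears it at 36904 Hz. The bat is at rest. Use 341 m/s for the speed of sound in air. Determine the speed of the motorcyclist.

f' < f, so the motorcyclist is receding.
f' = f · (v − v_o)/v ⇒ v_o = v · |f'/f − 1|.
v_o = 341 × |36904/38519 − 1| = 341 × 0.04193 ≈ 14.3 m/s.

14.3 m/s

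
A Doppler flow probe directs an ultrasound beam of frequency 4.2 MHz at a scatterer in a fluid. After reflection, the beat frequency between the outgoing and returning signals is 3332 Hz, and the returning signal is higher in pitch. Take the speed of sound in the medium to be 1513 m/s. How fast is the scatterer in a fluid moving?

Double Doppler shift off a moving reflector: f₂ = f₀ · (v + u)/(v − u) (u > 0 toward emitter).
Returning signal is higher, so f₂ = f₀ + Δf = 4200000 + 3332 = 4203332 Hz.
Rearranging, u = v · (f₂ − f₀)/(f₂ + f₀) = 1513 × 3332/8403332 ≈ 0.60 m/s.
So the scatterer in a fluid is moving at 0.60 m/s toward the emitter.

0.60 m/s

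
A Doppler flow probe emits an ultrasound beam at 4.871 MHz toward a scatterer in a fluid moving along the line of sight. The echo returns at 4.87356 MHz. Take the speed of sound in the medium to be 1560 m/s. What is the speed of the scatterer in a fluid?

Double Doppler shift off a moving reflector: f₂ = f₀ · (v + u)/(v − u) (u > 0 toward emitter).
Rearranging, u = v · (f₂ − f₀)/(f₂ + f₀) = 1560 × 0.00256/9.74456 ≈ 0.41 m/s.
So the scatterer in a fluid is moving at 0.41 m/s toward the emitter.

0.41 m/s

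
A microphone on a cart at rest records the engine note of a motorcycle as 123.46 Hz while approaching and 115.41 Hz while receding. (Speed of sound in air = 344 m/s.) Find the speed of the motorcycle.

f₁/f₂ = (v + v_s)/(v − v_s), so v_s = v · (f₁ − f₂)/(f₁ + f₂).
v_s = 344 × (123.46 − 115.41)/(123.46 + 115.41) = 344 × 8.05/238.87 ≈ 11.6 m/s.

11.6 m/s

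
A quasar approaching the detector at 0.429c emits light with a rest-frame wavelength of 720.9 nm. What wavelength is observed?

455.7 nm

Relativistic Doppler for wavelength: λ' = λ₀ · √((1 − β)/(1 + β)).
λ' = 720.9 × √(0.5710/1.4290) = 720.9 × 0.63212 ≈ 455.7 nm.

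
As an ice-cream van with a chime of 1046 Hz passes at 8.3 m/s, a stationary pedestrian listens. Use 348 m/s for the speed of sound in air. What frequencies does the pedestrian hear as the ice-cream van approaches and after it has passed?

1072 Hz approaching; 1022 Hz receding

Approaching: f₁ = f · v/(v − v_s) = 1046 × 348/339.7 ≈ 1072 Hz.
Receding: f₂ = f · v/(v + v_s) = 1046 × 348/356.3 ≈ 1022 Hz.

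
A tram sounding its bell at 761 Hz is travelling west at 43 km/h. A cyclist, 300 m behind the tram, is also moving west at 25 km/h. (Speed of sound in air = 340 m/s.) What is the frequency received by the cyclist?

750 Hz

43 km/h = 11.94 m/s; 25 km/h = 6.944 m/s.
The cyclist is behind, so the tram is moving away from it while the cyclist is moving toward the tram.
General Doppler shift: f' = f · (v + v_o)/(v + v_s).
f' = 761 × (340 + 6.944)/(340 + 11.94) = 761 × 346.94/351.94 ≈ 750 Hz.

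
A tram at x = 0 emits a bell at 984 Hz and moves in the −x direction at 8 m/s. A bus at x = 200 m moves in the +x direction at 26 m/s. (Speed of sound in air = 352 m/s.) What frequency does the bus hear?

891 Hz

The observer lies on the +x side, so the source is heading away from the observer and the observer is heading away from the source.
General Doppler shift: f' = f · (v − v_o)/(v + v_s).
f' = 984 × (352 − 26)/(352 + 8) = 984 × 326/360 ≈ 891 Hz.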